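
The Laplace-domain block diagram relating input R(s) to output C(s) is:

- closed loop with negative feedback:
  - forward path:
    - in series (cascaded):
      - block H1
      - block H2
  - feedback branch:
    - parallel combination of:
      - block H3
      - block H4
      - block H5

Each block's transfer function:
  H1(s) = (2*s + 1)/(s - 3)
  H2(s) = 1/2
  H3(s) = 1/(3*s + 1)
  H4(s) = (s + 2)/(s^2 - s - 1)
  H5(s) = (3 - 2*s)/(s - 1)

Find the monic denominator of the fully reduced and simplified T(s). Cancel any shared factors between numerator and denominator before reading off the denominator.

First reduce the diagram to T(s).

Step 1. series reduction of H1, H2 -> (2*s + 1)/(2*s - 6)
Step 2. parallel reduction of H3, H4, H5 -> (-6*s^4 + 17*s^3 + 4*s^2 - 15*s - 4)/(3*s^4 - 5*s^3 - 2*s^2 + 3*s + 1)
Step 3. reduce the feedback loop with forward (H1*H2) and return (H3+H4+H5) -> (-6*s^5 + 7*s^4 + 9*s^3 - 4*s^2 - 5*s - 1)/(6*s^5 - 51*s^3 + 8*s^2 + 39*s + 10)
The result of step 3 is T(s) in lowest terms. Its denominator has leading coefficient 6; dividing the denominator through by 6 makes it monic.

Answer: s^5 - 17*s^3/2 + 4*s^2/3 + 13*s/2 + 5/3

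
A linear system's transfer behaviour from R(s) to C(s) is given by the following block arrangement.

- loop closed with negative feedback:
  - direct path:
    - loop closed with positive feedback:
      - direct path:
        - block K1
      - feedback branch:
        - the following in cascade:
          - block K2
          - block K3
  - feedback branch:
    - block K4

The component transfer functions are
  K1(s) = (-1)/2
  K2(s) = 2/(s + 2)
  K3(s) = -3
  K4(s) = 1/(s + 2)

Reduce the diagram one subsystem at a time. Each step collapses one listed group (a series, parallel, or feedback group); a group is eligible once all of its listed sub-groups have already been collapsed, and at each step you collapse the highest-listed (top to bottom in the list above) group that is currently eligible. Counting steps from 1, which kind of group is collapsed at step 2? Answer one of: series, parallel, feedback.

[1] multiply K2, K3 (series)
[2] close the feedback loop around K1, (K2*K3)
[3] reduce the feedback loop with forward [K1/(1-K1*(K2*K3))] and return K4
Step 2: feedback.

Final answer: feedback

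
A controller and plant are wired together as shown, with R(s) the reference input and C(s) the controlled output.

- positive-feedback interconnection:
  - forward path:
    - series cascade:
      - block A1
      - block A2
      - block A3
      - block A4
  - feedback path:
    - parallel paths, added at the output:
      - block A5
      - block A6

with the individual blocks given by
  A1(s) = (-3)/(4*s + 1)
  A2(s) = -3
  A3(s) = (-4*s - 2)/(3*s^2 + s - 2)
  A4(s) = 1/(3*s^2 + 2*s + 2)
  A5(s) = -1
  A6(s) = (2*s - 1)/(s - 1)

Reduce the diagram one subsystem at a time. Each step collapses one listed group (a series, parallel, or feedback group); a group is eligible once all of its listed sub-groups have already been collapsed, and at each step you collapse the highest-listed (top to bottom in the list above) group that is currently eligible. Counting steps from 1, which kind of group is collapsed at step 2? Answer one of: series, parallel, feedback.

Step 1. reduce the series chain A1, A2, A3, A4
Step 2. reduce the parallel group A5, A6
Step 3. reduce the feedback loop with forward (A1*A2*A3*A4) and return (A5+A6)
Step 2 collapses a parallel group.

Hence the answer: parallel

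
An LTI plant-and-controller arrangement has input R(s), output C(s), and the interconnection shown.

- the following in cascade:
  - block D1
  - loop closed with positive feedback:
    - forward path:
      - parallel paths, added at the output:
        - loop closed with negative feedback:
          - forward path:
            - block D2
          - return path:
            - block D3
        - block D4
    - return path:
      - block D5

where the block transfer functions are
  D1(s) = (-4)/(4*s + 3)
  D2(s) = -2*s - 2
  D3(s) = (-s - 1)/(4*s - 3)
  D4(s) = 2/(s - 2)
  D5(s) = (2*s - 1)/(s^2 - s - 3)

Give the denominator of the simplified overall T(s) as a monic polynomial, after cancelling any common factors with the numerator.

Reducing step by step:

Step 1. reduce the feedback loop with forward D2 and return D3: (-8*s^2 - 2*s + 6)/(2*s^2 + 8*s - 1)
Step 2. parallel reduction of [D2/(1+D2*D3)], D4: (-8*s^3 + 18*s^2 + 26*s - 14)/(2*s^3 + 4*s^2 - 17*s + 2)
Step 3. close the feedback loop around ([D2/(1+D2*D3)]+D4), D5: (-8*s^5 + 26*s^4 + 32*s^3 - 94*s^2 - 64*s + 42)/(2*s^5 + 18*s^4 - 71*s^3 - 27*s^2 + 103*s - 20)
Step 4. combine D1, [([D2/(1+D2*D3)]+D4)/(1-([D2/(1+D2*D3)]+D4)*D5)] in series: (32*s^5 - 104*s^4 - 128*s^3 + 376*s^2 + 256*s - 168)/(8*s^6 + 78*s^5 - 230*s^4 - 321*s^3 + 331*s^2 + 229*s - 60)
No further cancellation is possible in the step-4 result, so that is T(s). Its denominator becomes monic after dividing by the leading coefficient 8.

Answer: s^6 + 39*s^5/4 - 115*s^4/4 - 321*s^3/8 + 331*s^2/8 + 229*s/8 - 15/2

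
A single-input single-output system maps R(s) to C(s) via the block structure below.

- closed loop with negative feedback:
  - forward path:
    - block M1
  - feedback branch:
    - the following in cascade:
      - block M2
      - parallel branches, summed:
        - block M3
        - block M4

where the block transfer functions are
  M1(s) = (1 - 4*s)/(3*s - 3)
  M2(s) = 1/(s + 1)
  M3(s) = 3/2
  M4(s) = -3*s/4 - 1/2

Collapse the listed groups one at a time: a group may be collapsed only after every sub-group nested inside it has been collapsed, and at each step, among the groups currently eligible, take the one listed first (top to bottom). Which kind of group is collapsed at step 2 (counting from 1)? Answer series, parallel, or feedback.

[1] combine M3, M4 in parallel
[2] reduce the series chain M2, (M3+M4)
[3] reduce the feedback loop with forward M1 and return (M2*(M3+M4))
So the answer for step 2 is series.

Hence the answer: series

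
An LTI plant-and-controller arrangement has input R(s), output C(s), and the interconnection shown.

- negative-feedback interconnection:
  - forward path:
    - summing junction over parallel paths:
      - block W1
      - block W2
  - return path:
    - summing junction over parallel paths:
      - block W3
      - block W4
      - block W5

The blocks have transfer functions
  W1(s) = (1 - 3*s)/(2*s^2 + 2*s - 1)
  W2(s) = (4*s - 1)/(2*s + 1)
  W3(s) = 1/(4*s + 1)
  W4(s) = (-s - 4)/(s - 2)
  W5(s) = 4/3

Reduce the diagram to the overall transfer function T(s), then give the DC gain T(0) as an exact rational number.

(1) combine W1, W2 in parallel; result (8*s^3 - 7*s + 2)/(4*s^3 + 6*s^2 - 1)
(2) reduce the parallel group W3, W4, W5; result (4*s^2 - 76*s - 26)/(12*s^2 - 21*s - 6)
(3) collapse the loop ((W1+W2) forward, (W3+W4+W5) return); result (96*s^5 - 168*s^4 - 132*s^3 + 171*s^2 - 12)/(80*s^5 - 620*s^4 - 386*s^3 + 492*s^2 + 51*s - 46)
DC gain: substitute s = 0 into T(s) from step 3: T(0) = -12/(-46) = 6/23.

Therefore the answer is 6/23.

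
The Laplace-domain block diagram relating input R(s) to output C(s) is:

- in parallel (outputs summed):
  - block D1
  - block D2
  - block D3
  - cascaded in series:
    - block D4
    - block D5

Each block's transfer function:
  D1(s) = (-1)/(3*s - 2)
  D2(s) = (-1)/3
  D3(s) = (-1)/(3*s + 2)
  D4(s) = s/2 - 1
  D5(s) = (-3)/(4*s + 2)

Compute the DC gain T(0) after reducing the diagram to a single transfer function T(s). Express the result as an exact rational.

Step 1. series reduction of D4, D5 = (6 - 3*s)/(8*s + 4)
Step 2. sum the parallel branches D1, D2, D3, (D4*D5) = (-153*s^3 - 18*s^2 - 4*s - 56)/(216*s^3 + 108*s^2 - 96*s - 48)
Step 2 gives the overall T(s). Then T(0) = -56/(-48) = 7/6.

Answer: 7/6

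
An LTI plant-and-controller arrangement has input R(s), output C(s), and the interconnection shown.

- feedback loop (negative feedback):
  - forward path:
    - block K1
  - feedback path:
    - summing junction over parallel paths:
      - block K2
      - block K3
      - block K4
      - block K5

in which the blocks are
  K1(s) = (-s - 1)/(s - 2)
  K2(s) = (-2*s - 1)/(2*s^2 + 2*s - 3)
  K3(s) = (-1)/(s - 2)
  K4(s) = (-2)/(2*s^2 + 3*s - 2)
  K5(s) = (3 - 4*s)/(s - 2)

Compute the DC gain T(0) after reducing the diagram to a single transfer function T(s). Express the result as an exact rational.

1. sum the parallel branches K2, K3, K4, K5: (-16*s^5 - 36*s^4 + 32*s^3 + 65*s^2 - 36*s - 4)/(4*s^5 + 2*s^4 - 24*s^3 - 5*s^2 + 32*s - 12)
2. reduce the feedback loop with forward K1 and return (K2+K3+K4+K5): (-4*s^6 - 6*s^5 + 22*s^4 + 29*s^3 - 27*s^2 - 20*s + 12)/(20*s^6 + 46*s^5 - 24*s^4 - 54*s^3 + 13*s^2 - 36*s + 28)
Step 2 gives the overall T(s). Then T(0) = 12/28 = 3/7.

Final answer: 3/7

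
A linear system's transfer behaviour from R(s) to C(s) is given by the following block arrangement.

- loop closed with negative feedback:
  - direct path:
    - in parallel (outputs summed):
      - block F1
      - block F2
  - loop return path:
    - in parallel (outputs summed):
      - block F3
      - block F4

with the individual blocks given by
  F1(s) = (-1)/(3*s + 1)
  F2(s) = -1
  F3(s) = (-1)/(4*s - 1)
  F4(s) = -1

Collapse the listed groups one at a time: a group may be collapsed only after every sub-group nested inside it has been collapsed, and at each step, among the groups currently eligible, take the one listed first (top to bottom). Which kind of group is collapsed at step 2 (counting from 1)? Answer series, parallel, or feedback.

Step 1: combine F1, F2 in parallel
Step 2: sum the parallel branches F3, F4
Step 3: reduce the feedback loop with forward (F1+F2) and return (F3+F4)
So the answer for step 2 is parallel.

Therefore the answer is parallel.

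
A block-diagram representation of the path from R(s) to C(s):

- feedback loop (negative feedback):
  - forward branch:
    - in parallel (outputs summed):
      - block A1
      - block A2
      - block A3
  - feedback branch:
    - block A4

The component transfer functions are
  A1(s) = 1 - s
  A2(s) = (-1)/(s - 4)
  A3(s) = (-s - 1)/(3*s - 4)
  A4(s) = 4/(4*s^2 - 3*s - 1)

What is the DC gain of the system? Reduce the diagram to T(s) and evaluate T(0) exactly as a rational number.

[1] reduce the parallel group A1, A2, A3 gives (-3*s^3 + 18*s^2 - 32*s + 24)/(3*s^2 - 16*s + 16)
[2] collapse the loop ((A1+A2+A3) forward, A4 return) gives (-12*s^5 + 81*s^4 - 179*s^3 + 174*s^2 - 40*s - 24)/(12*s^4 - 85*s^3 + 181*s^2 - 160*s + 80)
DC gain: substitute s = 0 into T(s) from step 2: T(0) = -24/80 = -3/10.

Final answer: -3/10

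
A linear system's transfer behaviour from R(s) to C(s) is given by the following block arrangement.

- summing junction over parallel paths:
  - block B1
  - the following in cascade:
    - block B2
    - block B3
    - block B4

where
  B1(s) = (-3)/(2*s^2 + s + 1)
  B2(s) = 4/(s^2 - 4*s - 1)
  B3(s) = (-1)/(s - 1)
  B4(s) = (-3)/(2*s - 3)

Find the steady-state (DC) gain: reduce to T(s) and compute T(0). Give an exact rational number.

Reducing step by step:

Step 1. series reduction of B2, B3, B4 -> 12/(2*s^4 - 13*s^3 + 21*s^2 - 7*s - 3)
Step 2. sum the parallel branches B1, (B2*B3*B4) -> (-6*s^4 + 39*s^3 - 39*s^2 + 33*s + 21)/(4*s^6 - 24*s^5 + 31*s^4 - 6*s^3 + 8*s^2 - 10*s - 3)
The step-2 result is T(s). Setting s = 0: T(0) = 21/(-3) = -7.

Answer: -7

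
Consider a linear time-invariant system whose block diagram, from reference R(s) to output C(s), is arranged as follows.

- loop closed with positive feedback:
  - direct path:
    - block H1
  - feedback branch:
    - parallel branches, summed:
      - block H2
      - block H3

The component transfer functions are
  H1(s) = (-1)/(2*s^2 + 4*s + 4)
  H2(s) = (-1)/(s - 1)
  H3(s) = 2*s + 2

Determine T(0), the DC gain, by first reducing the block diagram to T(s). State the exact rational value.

Step 1: parallel reduction of H2, H3, giving (2*s^2 - 3)/(s - 1)
Step 2: close the feedback loop around H1, (H2+H3), giving (1 - s)/(2*s^3 + 4*s^2 - 7)
The step-2 result is T(s). Setting s = 0: T(0) = 1/(-7) = -1/7.

Answer: -1/7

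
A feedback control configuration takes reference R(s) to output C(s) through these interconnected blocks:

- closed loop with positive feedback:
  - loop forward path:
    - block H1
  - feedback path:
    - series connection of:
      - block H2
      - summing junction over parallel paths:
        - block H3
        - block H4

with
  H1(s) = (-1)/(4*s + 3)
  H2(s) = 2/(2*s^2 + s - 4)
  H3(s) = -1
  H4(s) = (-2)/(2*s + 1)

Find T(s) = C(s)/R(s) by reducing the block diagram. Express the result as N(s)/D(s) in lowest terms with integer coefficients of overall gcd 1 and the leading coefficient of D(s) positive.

Reducing step by step:

Step 1 - reduce the parallel group H3, H4 -> (-2*s - 3)/(2*s + 1)
Step 2 - multiply H2, (H3+H4) (series) -> (-4*s - 6)/(4*s^3 + 4*s^2 - 7*s - 4)
Step 3 - apply the feedback formula to H1, (H2*(H3+H4)) - this is the overall T(s), already in the required normalized form

Answer: (-4*s^3 - 4*s^2 + 7*s + 4)/(16*s^4 + 28*s^3 - 16*s^2 - 41*s - 18)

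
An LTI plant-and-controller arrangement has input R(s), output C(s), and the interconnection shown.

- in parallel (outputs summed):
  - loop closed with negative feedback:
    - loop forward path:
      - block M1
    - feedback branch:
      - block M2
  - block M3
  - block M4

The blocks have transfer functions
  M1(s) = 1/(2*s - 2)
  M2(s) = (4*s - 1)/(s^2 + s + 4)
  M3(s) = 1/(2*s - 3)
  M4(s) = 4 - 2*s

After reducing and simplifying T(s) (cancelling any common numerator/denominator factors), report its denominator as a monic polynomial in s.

1. collapse the loop (M1 forward, M2 return): (s^2 + s + 4)/(2*s^3 + 10*s - 9)
2. combine [M1/(1+M1*M2)], M3, M4 in parallel: (-8*s^5 + 28*s^4 - 60*s^3 + 175*s^2 - 231*s + 87)/(4*s^4 - 6*s^3 + 20*s^2 - 48*s + 27)
No further cancellation is possible in the step-2 result, so that is T(s). Its denominator becomes monic after dividing by the leading coefficient 4.

Hence the answer: s^4 - 3*s^3/2 + 5*s^2 - 12*s + 27/4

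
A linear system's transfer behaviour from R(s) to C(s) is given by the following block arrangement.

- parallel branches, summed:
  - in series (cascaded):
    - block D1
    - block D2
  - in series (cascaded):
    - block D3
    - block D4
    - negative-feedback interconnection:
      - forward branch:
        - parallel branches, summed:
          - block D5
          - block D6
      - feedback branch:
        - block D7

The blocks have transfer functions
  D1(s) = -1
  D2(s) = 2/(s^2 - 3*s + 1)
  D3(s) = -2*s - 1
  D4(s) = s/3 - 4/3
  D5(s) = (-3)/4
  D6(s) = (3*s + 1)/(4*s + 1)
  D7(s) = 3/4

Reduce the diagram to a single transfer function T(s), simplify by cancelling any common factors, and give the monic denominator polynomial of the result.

1. reduce the series chain D1, D2: (-2)/(s^2 - 3*s + 1)
2. sum the parallel branches D5, D6: 1/(16*s + 4)
3. apply the feedback formula to (D5+D6), D7: 4/(64*s + 19)
4. combine D3, D4, [(D5+D6)/(1+(D5+D6)*D7)] in series: (-8*s^2 + 28*s + 16)/(192*s + 57)
5. sum the parallel branches (D1*D2), (D3*D4*[(D5+D6)/(1+(D5+D6)*D7)]): (-8*s^4 + 52*s^3 - 76*s^2 - 404*s - 98)/(192*s^3 - 519*s^2 + 21*s + 57)
Step 5 gives the fully reduced T(s), with no common factor left to cancel. The denominator's leading coefficient is 192, so divide each of its coefficients by 192 to get the monic form.

Therefore the answer is s^3 - 173*s^2/64 + 7*s/64 + 19/64.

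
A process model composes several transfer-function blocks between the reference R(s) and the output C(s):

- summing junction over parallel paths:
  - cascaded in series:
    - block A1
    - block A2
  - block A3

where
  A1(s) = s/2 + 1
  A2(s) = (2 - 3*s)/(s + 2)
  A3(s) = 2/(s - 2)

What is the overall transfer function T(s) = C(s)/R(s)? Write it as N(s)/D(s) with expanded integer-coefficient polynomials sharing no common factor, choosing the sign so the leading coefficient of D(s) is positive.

Step 1 - cascade A1, A2: 1 - 3*s/2
Step 2 - sum the parallel branches (A1*A2), A3; the result is T(s) itself (integer coefficients, no common factor, positive leading denominator coefficient)

Final answer: (-3*s^2 + 8*s)/(2*s - 4)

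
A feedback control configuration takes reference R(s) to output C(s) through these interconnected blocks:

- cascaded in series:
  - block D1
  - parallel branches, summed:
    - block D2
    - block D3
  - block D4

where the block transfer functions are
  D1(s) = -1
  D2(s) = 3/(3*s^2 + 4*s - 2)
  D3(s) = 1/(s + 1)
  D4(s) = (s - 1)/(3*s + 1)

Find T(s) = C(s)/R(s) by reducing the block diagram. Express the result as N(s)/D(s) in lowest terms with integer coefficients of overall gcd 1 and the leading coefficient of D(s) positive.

First reduce the diagram to T(s).

Step 1: reduce the parallel group D2, D3 gives (3*s^2 + 7*s + 1)/(3*s^3 + 7*s^2 + 2*s - 2)
Step 2: multiply D1, (D2+D3), D4 (series): this yields T(s), and no further normalization is needed

Answer: (-3*s^3 - 4*s^2 + 6*s + 1)/(9*s^4 + 24*s^3 + 13*s^2 - 4*s - 2)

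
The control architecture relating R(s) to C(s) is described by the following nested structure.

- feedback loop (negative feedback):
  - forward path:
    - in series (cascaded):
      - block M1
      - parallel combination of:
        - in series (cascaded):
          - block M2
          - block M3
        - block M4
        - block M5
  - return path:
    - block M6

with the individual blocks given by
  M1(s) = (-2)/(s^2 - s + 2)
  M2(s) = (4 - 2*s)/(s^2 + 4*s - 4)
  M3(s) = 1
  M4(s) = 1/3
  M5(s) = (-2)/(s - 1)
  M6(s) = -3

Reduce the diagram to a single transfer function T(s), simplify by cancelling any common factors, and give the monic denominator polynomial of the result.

Reducing step by step:

[1] combine M2, M3 in series: (4 - 2*s)/(s^2 + 4*s - 4)
[2] combine (M2*M3), M4, M5 in parallel: (s^3 - 9*s^2 - 14*s + 16)/(3*s^3 + 9*s^2 - 24*s + 12)
[3] multiply M1, ((M2*M3)+M4+M5) (series): (-2*s^3 + 18*s^2 + 28*s - 32)/(3*s^5 + 6*s^4 - 27*s^3 + 54*s^2 - 60*s + 24)
[4] feedback reduction of (M1*((M2*M3)+M4+M5)), M6: (-2*s^3 + 18*s^2 + 28*s - 32)/(3*s^5 + 6*s^4 - 21*s^3 - 144*s + 120)
That last expression is T(s), already simplified. Scaling its denominator by 1/3 (the reciprocal of the leading coefficient) yields the monic denominator.

Answer: s^5 + 2*s^4 - 7*s^3 - 48*s + 40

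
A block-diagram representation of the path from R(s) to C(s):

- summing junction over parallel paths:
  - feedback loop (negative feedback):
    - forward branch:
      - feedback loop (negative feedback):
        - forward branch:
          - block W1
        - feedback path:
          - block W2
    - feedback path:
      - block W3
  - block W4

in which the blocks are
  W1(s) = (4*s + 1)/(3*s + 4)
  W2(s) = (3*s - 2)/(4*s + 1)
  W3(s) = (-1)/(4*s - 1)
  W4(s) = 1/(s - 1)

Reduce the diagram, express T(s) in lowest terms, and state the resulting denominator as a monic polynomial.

Reducing step by step:

Step 1. reduce the feedback loop with forward W1 and return W2 = (4*s + 1)/(6*s + 2)
Step 2. reduce the feedback loop with forward [W1/(1+W1*W2)] and return W3 = (16*s^2 - 1)/(24*s^2 - 2*s - 3)
Step 3. parallel reduction of [[W1/(1+W1*W2)]/(1+[W1/(1+W1*W2)]*W3)], W4 = (16*s^3 + 8*s^2 - 3*s - 2)/(24*s^3 - 26*s^2 - s + 3)
That last expression is T(s), already simplified. Scaling its denominator by 1/24 (the reciprocal of the leading coefficient) yields the monic denominator.

Answer: s^3 - 13*s^2/12 - s/24 + 1/8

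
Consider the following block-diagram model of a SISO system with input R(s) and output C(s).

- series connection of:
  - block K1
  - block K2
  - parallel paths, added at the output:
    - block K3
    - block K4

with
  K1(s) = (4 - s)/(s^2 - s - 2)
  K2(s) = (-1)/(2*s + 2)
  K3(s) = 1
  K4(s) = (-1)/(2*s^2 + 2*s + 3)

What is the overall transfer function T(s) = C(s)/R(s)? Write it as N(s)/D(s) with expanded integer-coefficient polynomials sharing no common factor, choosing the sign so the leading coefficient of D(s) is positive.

Reducing step by step:

Step 1 - add K3, K4 (parallel) gives (2*s^2 + 2*s + 2)/(2*s^2 + 2*s + 3)
Step 2 - series reduction of K1, K2, (K3+K4): this yields T(s), and no further normalization is needed

Answer: (s^3 - 3*s^2 - 3*s - 4)/(2*s^5 + 2*s^4 - 3*s^3 - 10*s^2 - 13*s - 6)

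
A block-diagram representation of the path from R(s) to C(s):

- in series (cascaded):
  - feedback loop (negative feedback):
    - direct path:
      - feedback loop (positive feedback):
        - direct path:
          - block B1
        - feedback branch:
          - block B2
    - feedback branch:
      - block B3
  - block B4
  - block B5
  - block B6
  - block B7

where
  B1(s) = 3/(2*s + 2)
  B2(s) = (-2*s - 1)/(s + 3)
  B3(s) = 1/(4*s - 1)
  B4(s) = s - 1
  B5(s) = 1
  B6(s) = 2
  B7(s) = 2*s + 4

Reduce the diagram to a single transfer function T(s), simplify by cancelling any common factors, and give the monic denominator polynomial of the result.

The answer is s^3 + 27*s^2/4 + 25*s/8.

Reasoning:
Step 1 - close the feedback loop around B1, B2, giving (3*s + 9)/(2*s^2 + 14*s + 9)
Step 2 - reduce the feedback loop with forward [B1/(1-B1*B2)] and return B3, giving (12*s^2 + 33*s - 9)/(8*s^3 + 54*s^2 + 25*s)
Step 3 - cascade [[B1/(1-B1*B2)]/(1+[B1/(1-B1*B2)]*B3)], B4, B5, B6, B7, giving (48*s^4 + 180*s^3 - 300*s + 72)/(8*s^3 + 54*s^2 + 25*s)
T(s) is the step-3 result (common factors already cancelled). Leading coefficient of the denominator: 8. Divide through by 8 for the monic polynomial.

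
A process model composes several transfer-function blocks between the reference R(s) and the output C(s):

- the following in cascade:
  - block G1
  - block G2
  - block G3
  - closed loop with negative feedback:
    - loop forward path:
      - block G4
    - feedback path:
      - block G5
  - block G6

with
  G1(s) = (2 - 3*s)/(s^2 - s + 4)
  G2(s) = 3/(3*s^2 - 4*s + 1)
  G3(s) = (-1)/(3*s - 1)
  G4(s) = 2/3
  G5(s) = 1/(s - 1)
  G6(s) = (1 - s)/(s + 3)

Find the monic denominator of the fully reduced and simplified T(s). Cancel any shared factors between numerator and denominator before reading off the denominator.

Reducing step by step:

[1] feedback reduction of G4, G5, giving (2*s - 2)/(3*s - 1)
[2] series reduction of G1, G2, G3, [G4/(1+G4*G5)], G6, giving (-18*s^2 + 30*s - 12)/(27*s^6 + 27*s^5 - 18*s^4 + 314*s^3 - 317*s^2 + 107*s - 12)
No further cancellation is possible in the step-2 result, so that is T(s). Its denominator becomes monic after dividing by the leading coefficient 27.

Answer: s^6 + s^5 - 2*s^4/3 + 314*s^3/27 - 317*s^2/27 + 107*s/27 - 4/9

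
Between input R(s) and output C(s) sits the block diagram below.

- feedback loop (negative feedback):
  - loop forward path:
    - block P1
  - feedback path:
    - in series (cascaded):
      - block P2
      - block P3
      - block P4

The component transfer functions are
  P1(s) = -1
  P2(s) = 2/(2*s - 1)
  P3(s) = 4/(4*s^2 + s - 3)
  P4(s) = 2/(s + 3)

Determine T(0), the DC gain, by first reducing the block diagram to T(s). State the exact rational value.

Answer: 9/7

Working:
[1] cascade P2, P3, P4; result 16/(8*s^4 + 22*s^3 - 13*s^2 - 18*s + 9)
[2] feedback reduction of P1, (P2*P3*P4); result (-8*s^4 - 22*s^3 + 13*s^2 + 18*s - 9)/(8*s^4 + 22*s^3 - 13*s^2 - 18*s - 7)
DC gain: substitute s = 0 into T(s) from step 2: T(0) = -9/(-7) = 9/7.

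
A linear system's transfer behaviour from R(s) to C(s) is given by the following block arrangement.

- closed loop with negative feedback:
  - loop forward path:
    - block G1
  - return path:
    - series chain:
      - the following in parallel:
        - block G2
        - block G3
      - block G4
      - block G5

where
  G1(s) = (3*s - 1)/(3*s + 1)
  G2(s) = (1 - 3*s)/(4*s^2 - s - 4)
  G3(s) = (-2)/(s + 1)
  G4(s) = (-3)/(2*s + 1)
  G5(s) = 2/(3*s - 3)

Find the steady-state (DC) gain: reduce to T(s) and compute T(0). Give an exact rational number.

The answer is -2/11.

Reasoning:
Step 1. reduce the parallel group G2, G3 -> (9 - 11*s^2)/(4*s^3 + 3*s^2 - 5*s - 4)
Step 2. cascade (G2+G3), G4, G5 -> (22*s^2 - 18)/(8*s^5 + 2*s^4 - 17*s^3 - 6*s^2 + 9*s + 4)
Step 3. feedback reduction of G1, ((G2+G3)*G4*G5) -> (24*s^6 - 2*s^5 - 53*s^4 - s^3 + 33*s^2 + 3*s - 4)/(24*s^6 + 14*s^5 - 49*s^4 + 31*s^3 - s^2 - 33*s + 22)
That last expression is T(s); at s = 0 only the constant terms survive, so T(0) = -4/22 = -2/11.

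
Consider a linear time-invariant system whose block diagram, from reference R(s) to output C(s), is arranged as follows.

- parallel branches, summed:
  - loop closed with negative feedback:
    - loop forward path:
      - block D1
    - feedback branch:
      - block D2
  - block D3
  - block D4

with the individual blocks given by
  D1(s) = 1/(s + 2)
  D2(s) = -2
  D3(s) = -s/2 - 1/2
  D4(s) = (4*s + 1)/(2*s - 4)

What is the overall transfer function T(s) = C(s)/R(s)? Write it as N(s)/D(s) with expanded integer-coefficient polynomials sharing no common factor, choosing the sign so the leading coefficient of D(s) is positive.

First reduce the diagram to T(s).

1. close the feedback loop around D1, D2 -> 1/s
2. parallel reduction of [D1/(1+D1*D2)], D3, D4, which is the overall transfer function T(s) = C(s)/R(s) in lowest terms

Answer: (-s^3 + 5*s^2 + 5*s - 4)/(2*s^2 - 4*s)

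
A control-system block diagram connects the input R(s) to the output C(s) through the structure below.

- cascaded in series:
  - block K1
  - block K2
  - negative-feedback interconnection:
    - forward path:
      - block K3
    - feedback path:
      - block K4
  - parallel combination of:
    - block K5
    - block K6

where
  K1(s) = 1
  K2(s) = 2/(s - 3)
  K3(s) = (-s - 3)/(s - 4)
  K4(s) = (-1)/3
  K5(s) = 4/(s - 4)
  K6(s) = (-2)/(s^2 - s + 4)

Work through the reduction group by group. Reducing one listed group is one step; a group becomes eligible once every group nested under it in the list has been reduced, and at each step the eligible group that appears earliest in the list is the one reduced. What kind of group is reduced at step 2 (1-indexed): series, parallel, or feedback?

Reducing step by step:

Step 1. apply the feedback formula to K3, K4
Step 2. sum the parallel branches K5, K6
Step 3. cascade K1, K2, [K3/(1+K3*K4)], (K5+K6)
The group at step 2 is a parallel group.

Answer: parallel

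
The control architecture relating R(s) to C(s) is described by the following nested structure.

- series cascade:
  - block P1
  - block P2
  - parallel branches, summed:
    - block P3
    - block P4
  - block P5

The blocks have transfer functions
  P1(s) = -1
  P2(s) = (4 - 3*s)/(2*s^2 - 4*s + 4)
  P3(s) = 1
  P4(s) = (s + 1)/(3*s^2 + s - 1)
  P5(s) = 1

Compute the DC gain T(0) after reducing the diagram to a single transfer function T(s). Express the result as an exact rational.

The answer is 0.

Reasoning:
(1) parallel reduction of P3, P4 = (3*s^2 + 2*s)/(3*s^2 + s - 1)
(2) reduce the series chain P1, P2, (P3+P4), P5 = (9*s^3 - 6*s^2 - 8*s)/(6*s^4 - 10*s^3 + 6*s^2 + 8*s - 4)
That last expression is T(s); at s = 0 only the constant terms survive, so T(0) = 0/(-4) = 0.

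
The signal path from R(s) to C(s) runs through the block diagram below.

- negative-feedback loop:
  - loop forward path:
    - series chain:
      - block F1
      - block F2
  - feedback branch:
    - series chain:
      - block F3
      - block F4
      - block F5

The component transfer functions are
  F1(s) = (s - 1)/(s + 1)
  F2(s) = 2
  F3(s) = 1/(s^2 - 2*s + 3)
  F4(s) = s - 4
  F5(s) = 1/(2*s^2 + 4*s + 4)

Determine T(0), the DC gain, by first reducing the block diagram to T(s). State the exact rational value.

First reduce the diagram to T(s).

(1) combine F1, F2 in series = (2*s - 2)/(s + 1)
(2) multiply F3, F4, F5 (series) = (s - 4)/(2*s^4 + 2*s^2 + 4*s + 12)
(3) collapse the loop ((F1*F2) forward, (F3*F4*F5) return) = (2*s^5 - 2*s^4 + 2*s^3 + 2*s^2 + 8*s - 12)/(s^5 + s^4 + s^3 + 4*s^2 + 3*s + 10)
The step-3 result is T(s). Setting s = 0: T(0) = -12/10 = -6/5.

Answer: -6/5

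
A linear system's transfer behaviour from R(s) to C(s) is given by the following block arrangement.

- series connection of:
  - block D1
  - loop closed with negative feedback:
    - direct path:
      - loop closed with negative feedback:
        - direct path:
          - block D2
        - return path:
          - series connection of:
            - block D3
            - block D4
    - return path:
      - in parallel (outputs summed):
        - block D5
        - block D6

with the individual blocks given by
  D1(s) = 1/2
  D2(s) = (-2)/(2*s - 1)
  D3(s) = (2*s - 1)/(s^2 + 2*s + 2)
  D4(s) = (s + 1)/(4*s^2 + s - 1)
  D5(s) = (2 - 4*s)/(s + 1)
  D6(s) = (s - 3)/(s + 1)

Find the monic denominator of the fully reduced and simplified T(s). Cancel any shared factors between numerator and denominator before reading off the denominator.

First reduce the diagram to T(s).

1. combine D3, D4 in series gives (2*s^2 + s - 1)/(4*s^4 + 9*s^3 + 9*s^2 - 2)
2. apply the feedback formula to D2, (D3*D4) gives (-8*s^4 - 18*s^3 - 18*s^2 + 4)/(8*s^5 + 14*s^4 + 9*s^3 - 13*s^2 - 6*s + 4)
3. parallel reduction of D5, D6 gives (-3*s - 1)/(s + 1)
4. collapse the loop ([D2/(1+D2*(D3*D4))] forward, (D5+D6) return) gives (-8*s^5 - 26*s^4 - 36*s^3 - 18*s^2 + 4*s + 4)/(8*s^6 + 46*s^5 + 85*s^4 + 68*s^3 - s^2 - 14*s)
5. series reduction of D1, [[D2/(1+D2*(D3*D4))]/(1+[D2/(1+D2*(D3*D4))]*(D5+D6))] gives (-4*s^5 - 13*s^4 - 18*s^3 - 9*s^2 + 2*s + 2)/(8*s^6 + 46*s^5 + 85*s^4 + 68*s^3 - s^2 - 14*s)
That last expression is T(s), already simplified. Scaling its denominator by 1/8 (the reciprocal of the leading coefficient) yields the monic denominator.

Answer: s^6 + 23*s^5/4 + 85*s^4/8 + 17*s^3/2 - s^2/8 - 7*s/4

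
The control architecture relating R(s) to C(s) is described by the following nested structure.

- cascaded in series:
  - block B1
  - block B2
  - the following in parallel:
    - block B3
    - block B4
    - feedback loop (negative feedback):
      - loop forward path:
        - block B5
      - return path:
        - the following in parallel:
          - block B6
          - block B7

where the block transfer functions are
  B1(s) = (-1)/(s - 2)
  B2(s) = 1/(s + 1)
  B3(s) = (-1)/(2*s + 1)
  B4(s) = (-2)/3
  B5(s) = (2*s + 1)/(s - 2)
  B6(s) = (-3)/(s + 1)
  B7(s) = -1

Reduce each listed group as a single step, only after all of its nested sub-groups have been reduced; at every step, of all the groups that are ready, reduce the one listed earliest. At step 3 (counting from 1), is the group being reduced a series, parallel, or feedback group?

Step 1 - combine B6, B7 in parallel
Step 2 - feedback reduction of B5, (B6+B7)
Step 3 - combine B3, B4, [B5/(1+B5*(B6+B7))] in parallel
Step 4 - combine B1, B2, (B3+B4+[B5/(1+B5*(B6+B7))]) in series
The group at step 3 is a parallel group.

Hence the answer: parallel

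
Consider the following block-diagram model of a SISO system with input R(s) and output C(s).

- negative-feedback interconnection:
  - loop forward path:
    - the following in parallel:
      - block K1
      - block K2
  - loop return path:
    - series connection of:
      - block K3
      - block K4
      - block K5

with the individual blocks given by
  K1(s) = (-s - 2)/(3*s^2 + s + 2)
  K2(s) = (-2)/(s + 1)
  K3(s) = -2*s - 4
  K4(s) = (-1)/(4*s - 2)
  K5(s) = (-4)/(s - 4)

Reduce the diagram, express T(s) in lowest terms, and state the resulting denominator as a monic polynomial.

Step 1. parallel reduction of K1, K2 = (-7*s^2 - 5*s - 6)/(3*s^3 + 4*s^2 + 3*s + 2)
Step 2. reduce the series chain K3, K4, K5 = (-4*s - 8)/(2*s^2 - 9*s + 4)
Step 3. collapse the loop ((K1+K2) forward, (K3*K4*K5) return) = (-14*s^4 + 53*s^3 + 5*s^2 + 34*s - 24)/(6*s^5 - 19*s^4 + 10*s^3 + 69*s^2 + 58*s + 56)
No further cancellation is possible in the step-3 result, so that is T(s). Its denominator becomes monic after dividing by the leading coefficient 6.

Answer: s^5 - 19*s^4/6 + 5*s^3/3 + 23*s^2/2 + 29*s/3 + 28/3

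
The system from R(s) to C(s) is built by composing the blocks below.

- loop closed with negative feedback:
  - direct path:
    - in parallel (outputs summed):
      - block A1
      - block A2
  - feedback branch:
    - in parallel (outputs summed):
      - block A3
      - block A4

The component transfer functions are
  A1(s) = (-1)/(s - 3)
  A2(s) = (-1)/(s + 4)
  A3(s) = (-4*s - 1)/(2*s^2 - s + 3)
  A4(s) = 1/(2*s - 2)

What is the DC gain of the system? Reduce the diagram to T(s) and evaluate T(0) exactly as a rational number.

The answer is 6/67.

Reasoning:
Step 1. sum the parallel branches A1, A2 gives (-2*s - 1)/(s^2 + s - 12)
Step 2. add A3, A4 (parallel) gives (-6*s^2 + 5*s + 5)/(4*s^3 - 6*s^2 + 8*s - 6)
Step 3. collapse the loop ((A1+A2) forward, (A3+A4) return) gives (-8*s^4 + 8*s^3 - 10*s^2 + 4*s + 6)/(4*s^5 - 2*s^4 - 34*s^3 + 70*s^2 - 117*s + 67)
Step 3 gives the overall T(s). Then T(0) = 6/67.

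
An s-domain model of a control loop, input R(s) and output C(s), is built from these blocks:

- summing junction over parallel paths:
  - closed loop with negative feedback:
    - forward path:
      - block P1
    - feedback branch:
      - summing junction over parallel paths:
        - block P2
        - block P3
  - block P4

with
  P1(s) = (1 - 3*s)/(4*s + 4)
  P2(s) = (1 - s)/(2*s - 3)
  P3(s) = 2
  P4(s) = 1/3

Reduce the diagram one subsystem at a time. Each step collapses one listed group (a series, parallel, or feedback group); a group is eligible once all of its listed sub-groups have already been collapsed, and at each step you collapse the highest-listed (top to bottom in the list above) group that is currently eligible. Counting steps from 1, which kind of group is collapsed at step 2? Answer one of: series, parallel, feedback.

Step 1. sum the parallel branches P2, P3
Step 2. reduce the feedback loop with forward P1 and return (P2+P3)
Step 3. parallel reduction of [P1/(1+P1*(P2+P3))], P4
So the answer for step 2 is feedback.

Final answer: feedback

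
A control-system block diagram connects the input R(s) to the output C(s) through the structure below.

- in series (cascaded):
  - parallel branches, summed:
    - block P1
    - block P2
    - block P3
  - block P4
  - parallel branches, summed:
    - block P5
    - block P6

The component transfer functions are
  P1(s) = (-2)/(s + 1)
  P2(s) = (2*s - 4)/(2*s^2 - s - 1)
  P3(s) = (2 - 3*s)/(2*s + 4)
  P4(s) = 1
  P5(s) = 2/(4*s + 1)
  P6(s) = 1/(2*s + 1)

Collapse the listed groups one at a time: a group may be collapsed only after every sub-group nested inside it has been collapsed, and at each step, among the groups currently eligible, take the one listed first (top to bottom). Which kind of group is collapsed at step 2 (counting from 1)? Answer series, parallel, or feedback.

1. combine P1, P2, P3 in parallel
2. sum the parallel branches P5, P6
3. reduce the series chain (P1+P2+P3), P4, (P5+P6)
The group at step 2 is a parallel group.

Final answer: parallel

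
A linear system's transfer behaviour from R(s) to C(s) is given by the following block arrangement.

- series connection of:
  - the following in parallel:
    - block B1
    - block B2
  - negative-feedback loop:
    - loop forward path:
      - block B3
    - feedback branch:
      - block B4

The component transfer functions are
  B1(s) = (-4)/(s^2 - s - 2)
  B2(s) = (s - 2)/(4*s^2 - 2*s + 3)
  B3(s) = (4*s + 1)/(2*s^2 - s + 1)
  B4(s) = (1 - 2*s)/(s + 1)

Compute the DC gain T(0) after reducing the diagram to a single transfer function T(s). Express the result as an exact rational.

(1) add B1, B2 (parallel) = (s^3 - 19*s^2 + 8*s - 8)/(4*s^4 - 6*s^3 - 3*s^2 + s - 6)
(2) apply the feedback formula to B3, B4 = (4*s^2 + 5*s + 1)/(2*s^3 - 7*s^2 + 2*s + 2)
(3) multiply (B1+B2), [B3/(1+B3*B4)] (series) = (4*s^4 - 75*s^3 + 13*s^2 - 24*s - 8)/(8*s^6 - 48*s^5 + 92*s^4 - 73*s^3 + 36*s^2 + 2*s - 12)
Step 3 gives the overall T(s). Then T(0) = -8/(-12) = 2/3.

Final answer: 2/3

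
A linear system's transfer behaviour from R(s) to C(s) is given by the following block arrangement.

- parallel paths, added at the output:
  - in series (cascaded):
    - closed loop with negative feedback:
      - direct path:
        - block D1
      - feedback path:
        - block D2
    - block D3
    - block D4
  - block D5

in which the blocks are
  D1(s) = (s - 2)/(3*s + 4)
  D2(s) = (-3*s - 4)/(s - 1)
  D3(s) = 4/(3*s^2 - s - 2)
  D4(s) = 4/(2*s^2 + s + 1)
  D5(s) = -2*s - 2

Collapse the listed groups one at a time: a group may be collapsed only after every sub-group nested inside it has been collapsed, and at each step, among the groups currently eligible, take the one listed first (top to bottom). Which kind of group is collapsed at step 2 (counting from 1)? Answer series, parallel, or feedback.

The answer is series.

Reasoning:
Step 1 - apply the feedback formula to D1, D2
Step 2 - multiply [D1/(1+D1*D2)], D3, D4 (series)
Step 3 - add ([D1/(1+D1*D2)]*D3*D4), D5 (parallel)
Step 2 collapses a series group.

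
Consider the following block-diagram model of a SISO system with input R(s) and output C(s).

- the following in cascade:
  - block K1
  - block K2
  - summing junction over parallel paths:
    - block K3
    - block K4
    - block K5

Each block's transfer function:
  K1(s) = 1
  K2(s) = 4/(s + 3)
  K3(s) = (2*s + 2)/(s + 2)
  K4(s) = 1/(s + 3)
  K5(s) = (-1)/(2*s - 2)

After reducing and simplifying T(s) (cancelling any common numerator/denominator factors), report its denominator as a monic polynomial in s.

The answer is s^4 + 7*s^3 + 13*s^2 - 3*s - 18.

Reasoning:
Step 1. sum the parallel branches K3, K4, K5, giving (4*s^3 + 13*s^2 - 7*s - 22)/(2*s^3 + 8*s^2 + 2*s - 12)
Step 2. multiply K1, K2, (K3+K4+K5) (series), giving (8*s^3 + 26*s^2 - 14*s - 44)/(s^4 + 7*s^3 + 13*s^2 - 3*s - 18)
The result of step 2 is T(s) in lowest terms. Its denominator already has leading coefficient 1, so it is monic as it stands.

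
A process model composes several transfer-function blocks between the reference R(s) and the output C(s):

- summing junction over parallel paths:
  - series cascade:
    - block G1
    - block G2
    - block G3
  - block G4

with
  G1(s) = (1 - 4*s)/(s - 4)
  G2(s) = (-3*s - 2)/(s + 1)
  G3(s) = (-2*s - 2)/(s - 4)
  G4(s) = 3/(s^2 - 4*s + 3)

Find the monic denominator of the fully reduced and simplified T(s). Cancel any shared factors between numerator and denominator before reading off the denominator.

The answer is s^4 - 12*s^3 + 51*s^2 - 88*s + 48.

Reasoning:
(1) multiply G1, G2, G3 (series) gives (-24*s^2 - 10*s + 4)/(s^2 - 8*s + 16)
(2) reduce the parallel group (G1*G2*G3), G4 gives (-24*s^4 + 86*s^3 - 25*s^2 - 70*s + 60)/(s^4 - 12*s^3 + 51*s^2 - 88*s + 48)
Step 2 gives the fully reduced T(s), with no common factor left to cancel. The denominator is already monic (leading coefficient 1).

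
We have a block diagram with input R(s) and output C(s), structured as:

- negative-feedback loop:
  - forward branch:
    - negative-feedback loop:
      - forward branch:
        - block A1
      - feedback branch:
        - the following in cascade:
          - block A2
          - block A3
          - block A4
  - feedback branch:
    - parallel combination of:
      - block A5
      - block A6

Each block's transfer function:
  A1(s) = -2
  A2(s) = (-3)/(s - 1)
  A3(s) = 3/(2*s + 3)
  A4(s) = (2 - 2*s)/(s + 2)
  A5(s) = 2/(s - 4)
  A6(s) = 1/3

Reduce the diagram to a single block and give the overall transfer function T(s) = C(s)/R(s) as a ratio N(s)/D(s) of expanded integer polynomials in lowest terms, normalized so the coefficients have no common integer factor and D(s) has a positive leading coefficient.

1. reduce the series chain A2, A3, A4; result 18/(2*s^2 + 7*s + 6)
2. reduce the feedback loop with forward A1 and return (A2*A3*A4); result (-4*s^2 - 14*s - 12)/(2*s^2 + 7*s - 30)
3. reduce the parallel group A5, A6; result (s + 2)/(3*s - 12)
4. feedback reduction of [A1/(1+A1*(A2*A3*A4))], (A5+A6), giving the overall T(s)

Therefore the answer is (-12*s^3 + 6*s^2 + 132*s + 144)/(2*s^3 - 25*s^2 - 214*s + 336).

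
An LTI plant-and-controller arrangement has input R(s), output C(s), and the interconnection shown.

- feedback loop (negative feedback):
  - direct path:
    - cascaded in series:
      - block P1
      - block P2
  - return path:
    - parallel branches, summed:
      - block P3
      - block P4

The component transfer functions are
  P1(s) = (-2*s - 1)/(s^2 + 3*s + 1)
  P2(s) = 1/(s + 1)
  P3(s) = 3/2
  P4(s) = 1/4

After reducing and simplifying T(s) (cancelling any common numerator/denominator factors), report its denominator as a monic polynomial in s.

Step 1: multiply P1, P2 (series) gives (-2*s - 1)/(s^3 + 4*s^2 + 4*s + 1)
Step 2: reduce the parallel group P3, P4 gives 7/4
Step 3: close the feedback loop around (P1*P2), (P3+P4) gives (-8*s - 4)/(4*s^3 + 16*s^2 + 2*s - 3)
No further cancellation is possible in the step-3 result, so that is T(s). Its denominator becomes monic after dividing by the leading coefficient 4.

Therefore the answer is s^3 + 4*s^2 + s/2 - 3/4.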